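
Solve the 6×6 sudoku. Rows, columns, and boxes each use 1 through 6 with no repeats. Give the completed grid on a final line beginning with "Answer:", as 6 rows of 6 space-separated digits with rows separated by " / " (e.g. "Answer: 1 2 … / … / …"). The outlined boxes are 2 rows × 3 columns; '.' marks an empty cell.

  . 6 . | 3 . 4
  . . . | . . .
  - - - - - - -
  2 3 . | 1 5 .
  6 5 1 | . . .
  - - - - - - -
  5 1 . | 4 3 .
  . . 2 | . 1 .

Step 1. [r2c6∈{1,2,5,6}] col 6 places 1 nowhere but r2c6 ⇒ r2c6=1.
Step 2. [r2c4∈{2,5,6}] in box 2, 5 fits only at r2c4. So r2c4=5.
Step 3. [r2c2∈{2,4}] in col 2, 2 fits only at r2c2, so r2c2=2.
Step 4. [r3c6∈{6}] r3c6 is down to just 6. So r3c6=6.
Step 5. [r2c3∈{3,4}] in col 3, 3 fits only at r2c3 ⇒ r2c3=3.
Step 6. [r4c4∈{2}] r4c4's peers cover all but 2. So r4c4=2.
Step 7. [r6c2∈{4}] r6c2's peers cover all but 4 ⇒ r6c2=4.
Step 8. [r2c5∈{6}] only 6 remains possible at r2c5, so r2c5=6.
Step 9. [r1c1∈{1}] r1c1's peers cover all but 1. So r1c1=1.
Step 10. [r6c1∈{3}] r6c1's peers cover all but 3 ⇒ r6c1=3.
Step 11. [r6c4∈{6}] nothing but 6 survives at r6c4. So r6c4=6.
Step 12. [r2c1∈{4}] nothing but 4 survives at r2c1. So r2c1=4.
Step 13. [r4c5∈{4}] nothing but 4 survives at r4c5. So r4c5=4.
Step 14. [r6c6∈{5}] only 5 remains possible at r6c6. So r6c6=5.
Step 15. [r4c6∈{3}] only 3 remains possible at r4c6. So r4c6=3.
Step 16. [r1c5∈{2}] r1c5's peers cover all but 2, so r1c5=2.
Step 17. [r1c3∈{5}] r1c3 is down to just 5, so r1c3=5.
Step 18. [r5c3∈{6}] r5c3 has the single candidate 6 ⇒ r5c3=6.
Step 19. [r3c3∈{4}] nothing but 4 survives at r3c3. So r3c3=4.
Step 20. [r5c6∈{2}] only 2 remains possible at r5c6, so r5c6=2.

Answer: 1 6 5 3 2 4 / 4 2 3 5 6 1 / 2 3 4 1 5 6 / 6 5 1 2 4 3 / 5 1 6 4 3 2 / 3 4 2 6 1 5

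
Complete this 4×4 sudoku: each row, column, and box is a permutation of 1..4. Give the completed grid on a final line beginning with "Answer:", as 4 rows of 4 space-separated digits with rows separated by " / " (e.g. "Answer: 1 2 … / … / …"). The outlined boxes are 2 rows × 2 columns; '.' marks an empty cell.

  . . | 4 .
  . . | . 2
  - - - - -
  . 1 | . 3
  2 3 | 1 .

Step 1. [r2c1∈{1,3,4}] 1 has one home in row 2: r2c1 ⇒ r2c1=1.
Step 2. [r1c1∈{3}] r1c1 has the single candidate 3, so r1c1=3.
Step 3. [r4c4∈{4}] r4c4 has the single candidate 4. So r4c4=4.
Step 4. [r1c2∈{2}] r1c2 has the single candidate 2. So r1c2=2.
Step 5. [r2c2∈{4}] r2c2's peers cover all but 4. So r2c2=4.
Step 6. [r1c4∈{1}] r1c4's peers cover all but 1, so r1c4=1.
Step 7. [r3c3∈{2}] r3c3's peers cover all but 2. So r3c3=2.
Step 8. [r2c3∈{3}] r2c3 is down to just 3 ⇒ r2c3=3.
Step 9. [r3c1∈{4}] r3c1 is down to just 4 ⇒ r3c1=4.

Answer: 3 2 4 1 / 1 4 3 2 / 4 1 2 3 / 2 3 1 4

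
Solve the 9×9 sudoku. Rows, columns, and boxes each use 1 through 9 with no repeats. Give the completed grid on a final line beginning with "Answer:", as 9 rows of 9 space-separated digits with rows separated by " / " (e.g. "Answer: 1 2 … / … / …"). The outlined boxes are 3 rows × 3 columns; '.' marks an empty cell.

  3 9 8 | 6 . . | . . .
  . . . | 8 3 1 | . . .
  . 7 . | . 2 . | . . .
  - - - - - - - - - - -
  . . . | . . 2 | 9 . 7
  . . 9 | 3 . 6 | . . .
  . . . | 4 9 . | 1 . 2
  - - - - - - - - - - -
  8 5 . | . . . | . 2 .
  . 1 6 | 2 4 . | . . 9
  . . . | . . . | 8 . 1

Step 1. [r8c1∈{7}] only 7 remains possible at r8c1, so r8c1=7.
Step 2. [r5c5∈{1,5,7,8}] row 5 places 7 nowhere but r5c5 ⇒ r5c5=7.
Step 3. [r1c5∈{5}] r1c5 is down to just 5. So r1c5=5.
Step 4. [r1c9∈{4}] r1c9 is down to just 4, so r1c9=4.
Step 5. [r5c1∈{1,2,4,5}] in row 5, 1 fits only at r5c1 ⇒ r5c1=1.
Step 6. [r9c1∈{2,4,9}] in col 1, 9 fits only at r9c1. So r9c1=9.
Step 7. [r2c1∈{2,4,5,6}] r2c1 is the only open cell in col 1 admitting 2 ⇒ r2c1=2.
Step 8. [r4c5∈{1,8}] r4c5 is the only open cell in col 5 admitting 8. So r4c5=8.
Step 9. [r6c6∈{5}] r6c6's peers cover all but 5, so r6c6=5.
Step 10. [r6c1∈{6}] only 6 remains possible at r6c1, so r6c1=6.
Step 11. [r4c8∈{3,4,5,6}] across row 4, 6 lands solely at r4c8. So r4c8=6.
Step 12. [r6c8∈{3,8}] 3 has one home in box 6: r6c8, so r6c8=3.
Step 13. [r8c8∈{5}] nothing but 5 survives at r8c8, so r8c8=5.
Step 14. [r8c7∈{3}] nothing but 3 survives at r8c7, so r8c7=3.
Step 15. [r1c6∈{7}] r1c6's peers cover all but 7, so r1c6=7.
Step 16. [r7c9∈{6}] r7c9's peers cover all but 6 ⇒ r7c9=6.
Step 17. [r2c9∈{5}] only 5 remains possible at r2c9. So r2c9=5.
Step 18. [r2c3∈{4}] only 4 remains possible at r2c3. So r2c3=4.
Step 19. [r9c2∈{2,3,4}] box 7 places 4 nowhere but r9c2, so r9c2=4.
Step 20. [r9c8∈{7}] only 7 remains possible at r9c8 ⇒ r9c8=7.
Step 21. [r5c9∈{8}] r5c9's peers cover all but 8. So r5c9=8.
Step 22. [r3c4∈{9}] r3c4's peers cover all but 9, so r3c4=9.
Step 23. [r7c3∈{3}] nothing but 3 survives at r7c3. So r7c3=3.
Step 24. [r3c3∈{1,5}] col 3 places 1 nowhere but r3c3, so r3c3=1.
Step 25. [r2c2∈{6}] r2c2's peers cover all but 6. So r2c2=6.
Step 26. [r7c7∈{4}] only 4 remains possible at r7c7. So r7c7=4.
Step 27. [r7c4∈{1,7}] r7c4 is the only open cell in row 7 admitting 7, so r7c4=7.
Step 28. [r3c1∈{5}] only 5 remains possible at r3c1. So r3c1=5.
Step 29. [r5c7∈{5}] r5c7 has the single candidate 5. So r5c7=5.
Step 30. [r6c3∈{7}] r6c3's peers cover all but 7. So r6c3=7.
Step 31. [r3c7∈{6}] r3c7 is down to just 6, so r3c7=6.
Step 32. [r8c6∈{8}] r8c6 has the single candidate 8. So r8c6=8.
Step 33. [r1c8∈{1}] r1c8's peers cover all but 1 ⇒ r1c8=1.
Step 34. [r7c6∈{9}] r7c6's peers cover all but 9 ⇒ r7c6=9.
Step 35. [r9c6∈{3}] r9c6 has the single candidate 3 ⇒ r9c6=3.
Step 36. [r9c4∈{5}] r9c4's peers cover all but 5 ⇒ r9c4=5.
Step 37. [r4c3∈{5}] nothing but 5 survives at r4c3, so r4c3=5.
Step 38. [r3c6∈{4}] only 4 remains possible at r3c6, so r3c6=4.
Step 39. [r2c8∈{9}] r2c8's peers cover all but 9. So r2c8=9.
Step 40. [r3c9∈{3}] r3c9 is down to just 3 ⇒ r3c9=3.
Step 41. [r3c8∈{8}] r3c8 is down to just 8 ⇒ r3c8=8.
Step 42. [r4c4∈{1}] r4c4's peers cover all but 1, so r4c4=1.
Step 43. [r5c8∈{4}] only 4 remains possible at r5c8. So r5c8=4.
Step 44. [r9c5∈{6}] r9c5's peers cover all but 6. So r9c5=6.
Step 45. [r1c7∈{2}] r1c7's peers cover all but 2, so r1c7=2.
Step 46. [r7c5∈{1}] only 1 remains possible at r7c5 ⇒ r7c5=1.
Step 47. [r4c1∈{4}] r4c1 is down to just 4. So r4c1=4.
Step 48. [r6c2∈{8}] r6c2 has the single candidate 8. So r6c2=8.
Step 49. [r9c3∈{2}] only 2 remains possible at r9c3, so r9c3=2.
Step 50. [r5c2∈{2}] r5c2 is down to just 2. So r5c2=2.
Step 51. [r2c7∈{7}] r2c7 is down to just 7, so r2c7=7.
Step 52. [r4c2∈{3}] nothing but 3 survives at r4c2 ⇒ r4c2=3.

Answer: 3 9 8 6 5 7 2 1 4 / 2 6 4 8 3 1 7 9 5 / 5 7 1 9 2 4 6 8 3 / 4 3 5 1 8 2 9 6 7 / 1 2 9 3 7 6 5 4 8 / 6 8 7 4 9 5 1 3 2 / 8 5 3 7 1 9 4 2 6 / 7 1 6 2 4 8 3 5 9 / 9 4 2 5 6 3 8 7 1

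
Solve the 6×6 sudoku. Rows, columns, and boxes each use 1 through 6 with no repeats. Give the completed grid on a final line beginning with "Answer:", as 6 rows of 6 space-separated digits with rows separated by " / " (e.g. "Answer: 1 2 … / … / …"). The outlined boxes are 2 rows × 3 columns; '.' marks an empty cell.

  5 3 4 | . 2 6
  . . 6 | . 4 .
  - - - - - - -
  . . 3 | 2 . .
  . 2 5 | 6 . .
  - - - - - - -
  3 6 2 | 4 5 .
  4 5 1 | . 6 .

Step 1. [r4c1∈{1}] r4c1's peers cover all but 1 ⇒ r4c1=1.
Step 2. [r3c6∈{1,4,5}] in row 3, 5 fits only at r3c6, so r3c6=5.
Step 3. [r2c2∈{1}] r2c2's peers cover all but 1. So r2c2=1.
Step 4. [r2c6∈{3}] only 3 remains possible at r2c6 ⇒ r2c6=3.
Step 5. [r3c5∈{1}] r3c5 has the single candidate 1 ⇒ r3c5=1.
Step 6. [r6c4∈{3}] r6c4's peers cover all but 3. So r6c4=3.
Step 7. [r5c6∈{1}] nothing but 1 survives at r5c6. So r5c6=1.
Step 8. [r3c2∈{4}] only 4 remains possible at r3c2, so r3c2=4.
Step 9. [r4c6∈{4}] nothing but 4 survives at r4c6. So r4c6=4.
Step 10. [r6c6∈{2}] r6c6's peers cover all but 2, so r6c6=2.
Step 11. [r2c4∈{5}] r2c4 is down to just 5 ⇒ r2c4=5.
Step 12. [r2c1∈{2}] r2c1's peers cover all but 2, so r2c1=2.
Step 13. [r3c1∈{6}] r3c1's peers cover all but 6, so r3c1=6.
Step 14. [r4c5∈{3}] only 3 remains possible at r4c5 ⇒ r4c5=3.
Step 15. [r1c4∈{1}] only 1 remains possible at r1c4. So r1c4=1.

Answer: 5 3 4 1 2 6 / 2 1 6 5 4 3 / 6 4 3 2 1 5 / 1 2 5 6 3 4 / 3 6 2 4 5 1 / 4 5 1 3 6 2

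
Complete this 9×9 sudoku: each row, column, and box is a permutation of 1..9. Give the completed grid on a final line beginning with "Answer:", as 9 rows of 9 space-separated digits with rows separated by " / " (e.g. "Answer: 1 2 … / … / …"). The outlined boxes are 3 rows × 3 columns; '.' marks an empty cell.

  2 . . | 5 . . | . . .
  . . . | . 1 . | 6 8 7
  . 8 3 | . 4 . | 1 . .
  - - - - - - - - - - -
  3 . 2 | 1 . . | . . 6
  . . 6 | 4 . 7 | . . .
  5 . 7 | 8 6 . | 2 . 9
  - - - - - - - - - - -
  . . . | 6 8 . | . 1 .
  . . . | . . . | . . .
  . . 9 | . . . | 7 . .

Step 1. [r8c3∈{1,4,5,8}] r8c3 is the only open cell in col 3 admitting 8, so r8c3=8.
Step 2. [r6c6∈{3}] only 3 remains possible at r6c6. So r6c6=3.
Step 3. [r6c2∈{1,4}] 1 has one home in row 6: r6c2, so r6c2=1.
Step 4. [r4c2∈{4,9}] in box 4, 4 fits only at r4c2 ⇒ r4c2=4.
Step 5. [r9c9∈{2,3,4,5,8}] in row 9, 8 fits only at r9c9, so r9c9=8.
Step 6. [r2c4∈{2,3,9}] row 2 places 3 nowhere but r2c4, so r2c4=3.
Step 7. [r9c4∈{2}] r9c4's peers cover all but 2 ⇒ r9c4=2.
Step 8. [r5c2∈{9}] r5c2 has the single candidate 9 ⇒ r5c2=9.
Step 9. [r2c2∈{5}] only 5 remains possible at r2c2. So r2c2=5.
Step 10. [r7c3∈{4,5}] 5 has one home in col 3: r7c3. So r7c3=5.
Step 11. [r6c8∈{4}] nothing but 4 survives at r6c8 ⇒ r6c8=4.
Step 12. [r4c7∈{5,8}] across row 4, 8 lands solely at r4c7. So r4c7=8.
Step 13. [r5c9∈{1,3,5}] r5c9 is the only open cell in row 5 admitting 1 ⇒ r5c9=1.
Step 14. [r2c3∈{4}] nothing but 4 survives at r2c3. So r2c3=4.
Step 15. [r2c1∈{9}] nothing but 9 survives at r2c1, so r2c1=9.
Step 16. [r1c6∈{6,8,9}] in row 1, 8 fits only at r1c6. So r1c6=8.
Step 17. [r1c2∈{6,7}] across row 1, 6 lands solely at r1c2 ⇒ r1c2=6.
Step 18. [r9c2∈{3}] r9c2 is down to just 3. So r9c2=3.
Step 19. [r9c5∈{5}] r9c5 is down to just 5 ⇒ r9c5=5.
Step 20. [r8c5∈{3,7,9}] 3 has one home in col 5: r8c5. So r8c5=3.
Step 21. [r8c4∈{7,9}] box 8 places 7 nowhere but r8c4. So r8c4=7.
Step 22. [r8c2∈{2}] nothing but 2 survives at r8c2, so r8c2=2.
Step 23. [r3c8∈{2,5,9}] in col 8, 2 fits only at r3c8, so r3c8=2.
Step 24. [r3c4∈{9}] r3c4 is down to just 9, so r3c4=9.
Step 25. [r9c8∈{6}] r9c8 has the single candidate 6. So r9c8=6.
Step 26. [r4c6∈{5,9}] col 6 places 5 nowhere but r4c6, so r4c6=5.
Step 27. [r8c1∈{1,4,6}] in row 8, 6 fits only at r8c1. So r8c1=6.
Step 28. [r8c6∈{1,4,9}] r8c6 is the only open cell in row 8 admitting 1, so r8c6=1.
Step 29. [r9c6∈{4}] nothing but 4 survives at r9c6. So r9c6=4.
Step 30. [r7c1∈{4,7}] col 1 places 4 nowhere but r7c1. So r7c1=4.
Step 31. [r3c9∈{5}] r3c9 has the single candidate 5, so r3c9=5.
Step 32. [r8c9∈{4}] r8c9's peers cover all but 4 ⇒ r8c9=4.
Step 33. [r1c9∈{3}] nothing but 3 survives at r1c9, so r1c9=3.
Step 34. [r1c8∈{9}] r1c8 is down to just 9, so r1c8=9.
Step 35. [r8c7∈{5,9}] r8c7 is the only open cell in row 8 admitting 9 ⇒ r8c7=9.
Step 36. [r5c7∈{3,5}] r5c7 is the only open cell in col 7 admitting 5 ⇒ r5c7=5.
Step 37. [r8c8∈{5}] only 5 remains possible at r8c8. So r8c8=5.
Step 38. [r7c7∈{3}] r7c7's peers cover all but 3. So r7c7=3.
Step 39. [r1c7∈{4}] r1c7 has the single candidate 4. So r1c7=4.
Step 40. [r3c1∈{7}] r3c1's peers cover all but 7. So r3c1=7.
Step 41. [r2c6∈{2}] nothing but 2 survives at r2c6 ⇒ r2c6=2.
Step 42. [r7c2∈{7}] only 7 remains possible at r7c2. So r7c2=7.
Step 43. [r5c1∈{8}] nothing but 8 survives at r5c1, so r5c1=8.
Step 44. [r1c5∈{7}] r1c5's peers cover all but 7, so r1c5=7.
Step 45. [r5c8∈{3}] only 3 remains possible at r5c8. So r5c8=3.
Step 46. [r7c6∈{9}] r7c6's peers cover all but 9 ⇒ r7c6=9.
Step 47. [r1c3∈{1}] nothing but 1 survives at r1c3, so r1c3=1.
Step 48. [r3c6∈{6}] r3c6's peers cover all but 6, so r3c6=6.
Step 49. [r7c9∈{2}] only 2 remains possible at r7c9 ⇒ r7c9=2.
Step 50. [r4c5∈{9}] r4c5 has the single candidate 9, so r4c5=9.
Step 51. [r5c5∈{2}] nothing but 2 survives at r5c5, so r5c5=2.
Step 52. [r4c8∈{7}] r4c8 is down to just 7. So r4c8=7.
Step 53. [r9c1∈{1}] only 1 remains possible at r9c1. So r9c1=1.

Answer: 2 6 1 5 7 8 4 9 3 / 9 5 4 3 1 2 6 8 7 / 7 8 3 9 4 6 1 2 5 / 3 4 2 1 9 5 8 7 6 / 8 9 6 4 2 7 5 3 1 / 5 1 7 8 6 3 2 4 9 / 4 7 5 6 8 9 3 1 2 / 6 2 8 7 3 1 9 5 4 / 1 3 9 2 5 4 7 6 8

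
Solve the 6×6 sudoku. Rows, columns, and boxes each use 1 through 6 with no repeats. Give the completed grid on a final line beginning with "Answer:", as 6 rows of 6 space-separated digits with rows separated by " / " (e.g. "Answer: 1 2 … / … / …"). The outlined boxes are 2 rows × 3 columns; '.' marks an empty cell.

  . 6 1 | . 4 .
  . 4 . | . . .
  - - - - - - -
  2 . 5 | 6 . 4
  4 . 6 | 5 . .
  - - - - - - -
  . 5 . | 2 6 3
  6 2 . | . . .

Step 1. [r1c6∈{2,5}] r1c6 is the only open cell in row 1 admitting 2 ⇒ r1c6=2.
Step 2. [r4c6∈{1}] r4c6 has the single candidate 1, so r4c6=1.
Step 3. [r3c5∈{3}] r3c5 has the single candidate 3. So r3c5=3.
Step 4. [r6c3∈{3,4}] row 6 places 3 nowhere but r6c3 ⇒ r6c3=3.
Step 5. [r1c1∈{3,5}] across row 1, 5 lands solely at r1c1. So r1c1=5.
Step 6. [r6c6∈{5}] only 5 remains possible at r6c6 ⇒ r6c6=5.
Step 7. [r6c5∈{1}] r6c5's peers cover all but 1. So r6c5=1.
Step 8. [r2c4∈{1,3}] in row 2, 1 fits only at r2c4. So r2c4=1.
Step 9. [r5c3∈{4}] r5c3's peers cover all but 4 ⇒ r5c3=4.
Step 10. [r4c2∈{3}] only 3 remains possible at r4c2 ⇒ r4c2=3.
Step 11. [r4c5∈{2}] nothing but 2 survives at r4c5, so r4c5=2.
Step 12. [r5c1∈{1}] r5c1 is down to just 1, so r5c1=1.
Step 13. [r2c3∈{2}] nothing but 2 survives at r2c3, so r2c3=2.
Step 14. [r2c6∈{6}] r2c6 is down to just 6 ⇒ r2c6=6.
Step 15. [r6c4∈{4}] r6c4 has the single candidate 4. So r6c4=4.
Step 16. [r2c1∈{3}] nothing but 3 survives at r2c1, so r2c1=3.
Step 17. [r1c4∈{3}] r1c4 has the single candidate 3, so r1c4=3.
Step 18. [r3c2∈{1}] r3c2 is down to just 1 ⇒ r3c2=1.
Step 19. [r2c5∈{5}] only 5 remains possible at r2c5, so r2c5=5.

Answer: 5 6 1 3 4 2 / 3 4 2 1 5 6 / 2 1 5 6 3 4 / 4 3 6 5 2 1 / 1 5 4 2 6 3 / 6 2 3 4 1 5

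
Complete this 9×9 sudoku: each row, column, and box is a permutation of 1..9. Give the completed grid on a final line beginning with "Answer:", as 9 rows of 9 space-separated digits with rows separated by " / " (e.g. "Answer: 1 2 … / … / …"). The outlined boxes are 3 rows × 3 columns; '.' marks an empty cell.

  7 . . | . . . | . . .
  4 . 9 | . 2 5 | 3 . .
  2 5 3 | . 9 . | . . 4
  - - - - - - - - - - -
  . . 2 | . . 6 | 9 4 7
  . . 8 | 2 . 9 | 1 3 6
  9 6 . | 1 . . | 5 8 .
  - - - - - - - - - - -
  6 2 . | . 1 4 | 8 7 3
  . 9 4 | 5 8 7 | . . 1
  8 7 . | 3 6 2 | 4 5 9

Step 1. [r1c3∈{1,6}] 6 has one home in col 3: r1c3, so r1c3=6.
Step 2. [r6c5∈{3,4,7}] in row 6, 4 fits only at r6c5. So r6c5=4.
Step 3. [r4c2∈{1,3}] across col 2, 3 lands solely at r4c2 ⇒ r4c2=3.
Step 4. [r1c7∈{2}] only 2 remains possible at r1c7, so r1c7=2.
Step 5. [r2c4∈{6,7,8}] 7 has one home in row 2: r2c4, so r2c4=7.
Step 6. [r2c8∈{1,6}] r2c8 is the only open cell in row 2 admitting 6. So r2c8=6.
Step 7. [r2c9∈{8}] r2c9 is down to just 8 ⇒ r2c9=8.
Step 8. [r1c2∈{1,8}] 8 has one home in col 2: r1c2, so r1c2=8.
Step 9. [r4c5∈{5}] r4c5 has the single candidate 5, so r4c5=5.
Step 10. [r3c6∈{1,8}] col 6 places 8 nowhere but r3c6, so r3c6=8.
Step 11. [r1c6∈{1,3}] in col 6, 1 fits only at r1c6 ⇒ r1c6=1.
Step 12. [r8c7∈{6}] r8c7 is down to just 6. So r8c7=6.
Step 13. [r6c9∈{2}] r6c9 has the single candidate 2, so r6c9=2.
Step 14. [r9c3∈{1}] only 1 remains possible at r9c3. So r9c3=1.
Step 15. [r5c2∈{4}] r5c2's peers cover all but 4. So r5c2=4.
Step 16. [r1c9∈{5}] r1c9 is down to just 5 ⇒ r1c9=5.
Step 17. [r6c6∈{3}] nothing but 3 survives at r6c6. So r6c6=3.
Step 18. [r6c3∈{7}] r6c3 is down to just 7, so r6c3=7.
Step 19. [r4c4∈{8}] r4c4's peers cover all but 8. So r4c4=8.
Step 20. [r3c7∈{7}] r3c7 has the single candidate 7. So r3c7=7.
Step 21. [r8c8∈{2}] r8c8's peers cover all but 2 ⇒ r8c8=2.
Step 22. [r1c4∈{4}] only 4 remains possible at r1c4. So r1c4=4.
Step 23. [r3c8∈{1}] r3c8's peers cover all but 1 ⇒ r3c8=1.
Step 24. [r2c2∈{1}] r2c2's peers cover all but 1 ⇒ r2c2=1.
Step 25. [r7c4∈{9}] r7c4 is down to just 9. So r7c4=9.
Step 26. [r4c1∈{1}] r4c1's peers cover all but 1. So r4c1=1.
Step 27. [r1c5∈{3}] only 3 remains possible at r1c5 ⇒ r1c5=3.
Step 28. [r5c1∈{5}] only 5 remains possible at r5c1, so r5c1=5.
Step 29. [r1c8∈{9}] r1c8 is down to just 9. So r1c8=9.
Step 30. [r8c1∈{3}] r8c1's peers cover all but 3, so r8c1=3.
Step 31. [r7c3∈{5}] r7c3's peers cover all but 5 ⇒ r7c3=5.
Step 32. [r3c4∈{6}] r3c4's peers cover all but 6, so r3c4=6.
Step 33. [r5c5∈{7}] only 7 remains possible at r5c5, so r5c5=7.

Answer: 7 8 6 4 3 1 2 9 5 / 4 1 9 7 2 5 3 6 8 / 2 5 3 6 9 8 7 1 4 / 1 3 2 8 5 6 9 4 7 / 5 4 8 2 7 9 1 3 6 / 9 6 7 1 4 3 5 8 2 / 6 2 5 9 1 4 8 7 3 / 3 9 4 5 8 7 6 2 1 / 8 7 1 3 6 2 4 5 9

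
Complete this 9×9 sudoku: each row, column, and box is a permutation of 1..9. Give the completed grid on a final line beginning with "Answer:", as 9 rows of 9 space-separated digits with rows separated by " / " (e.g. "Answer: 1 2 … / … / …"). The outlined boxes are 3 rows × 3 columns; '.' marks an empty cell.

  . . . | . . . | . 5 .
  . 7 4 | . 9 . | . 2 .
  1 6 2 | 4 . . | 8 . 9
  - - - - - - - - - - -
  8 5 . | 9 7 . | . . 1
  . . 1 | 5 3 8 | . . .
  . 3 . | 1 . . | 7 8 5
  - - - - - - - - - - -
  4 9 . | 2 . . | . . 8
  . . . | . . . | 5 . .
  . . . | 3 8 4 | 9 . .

Step 1. [r4c3∈{6}] r4c3 is down to just 6. So r4c3=6.
Step 2. [r4c6∈{2}] only 2 remains possible at r4c6. So r4c6=2.
Step 3. [r6c1∈{2,9}] 2 has one home in row 6: r6c1, so r6c1=2.
Step 4. [r6c6∈{6}] r6c6 is down to just 6, so r6c6=6.
Step 5. [r5c7∈{2,4,6}] 2 has one home in col 7: r5c7 ⇒ r5c7=2.
Step 6. [r5c8∈{4,6,9}] 9 has one home in col 8: r5c8 ⇒ r5c8=9.
Step 7. [r5c9∈{4,6}] 6 has one home in row 5: r5c9, so r5c9=6.
Step 8. [r2c9∈{3}] r2c9's peers cover all but 3, so r2c9=3.
Step 9. [r3c8∈{7}] r3c8's peers cover all but 7 ⇒ r3c8=7.
Step 10. [r1c2∈{8}] only 8 remains possible at r1c2 ⇒ r1c2=8.
Step 11. [r3c5∈{5}] r3c5's peers cover all but 5 ⇒ r3c5=5.
Step 12. [r2c6∈{1}] r2c6 is down to just 1. So r2c6=1.
Step 13. [r2c7∈{6}] only 6 remains possible at r2c7, so r2c7=6.
Step 14. [r7c6∈{5,7}] col 6 places 5 nowhere but r7c6. So r7c6=5.
Step 15. [r7c3∈{3,7}] 7 has one home in row 7: r7c3, so r7c3=7.
Step 16. [r1c7∈{1,4}] in row 1, 1 fits only at r1c7. So r1c7=1.
Step 17. [r7c7∈{3}] r7c7 is down to just 3. So r7c7=3.
Step 18. [r9c9∈{2,7}] in row 9, 7 fits only at r9c9 ⇒ r9c9=7.
Step 19. [r9c2∈{1,2}] 2 has one home in row 9: r9c2 ⇒ r9c2=2.
Step 20. [r9c8∈{1,6}] row 9 places 1 nowhere but r9c8, so r9c8=1.
Step 21. [r9c1∈{5,6}] in row 9, 6 fits only at r9c1. So r9c1=6.
Step 22. [r1c1∈{3,9}] across col 1, 9 lands solely at r1c1. So r1c1=9.
Step 23. [r7c5∈{1,6}] in row 7, 1 fits only at r7c5 ⇒ r7c5=1.
Step 24. [r8c5∈{6}] nothing but 6 survives at r8c5, so r8c5=6.
Step 25. [r1c3∈{3}] r1c3 is down to just 3 ⇒ r1c3=3.
Step 26. [r1c6∈{7}] nothing but 7 survives at r1c6 ⇒ r1c6=7.
Step 27. [r8c8∈{4}] only 4 remains possible at r8c8. So r8c8=4.
Step 28. [r8c9∈{2}] nothing but 2 survives at r8c9 ⇒ r8c9=2.
Step 29. [r7c8∈{6}] r7c8's peers cover all but 6, so r7c8=6.
Step 30. [r3c6∈{3}] only 3 remains possible at r3c6, so r3c6=3.
Step 31. [r1c5∈{2}] only 2 remains possible at r1c5, so r1c5=2.
Step 32. [r6c3∈{9}] nothing but 9 survives at r6c3, so r6c3=9.
Step 33. [r4c7∈{4}] r4c7's peers cover all but 4, so r4c7=4.
Step 34. [r1c9∈{4}] r1c9's peers cover all but 4, so r1c9=4.
Step 35. [r2c4∈{8}] only 8 remains possible at r2c4. So r2c4=8.
Step 36. [r8c4∈{7}] r8c4 has the single candidate 7. So r8c4=7.
Step 37. [r2c1∈{5}] r2c1's peers cover all but 5, so r2c1=5.
Step 38. [r8c2∈{1}] only 1 remains possible at r8c2, so r8c2=1.
Step 39. [r8c6∈{9}] only 9 remains possible at r8c6 ⇒ r8c6=9.
Step 40. [r4c8∈{3}] nothing but 3 survives at r4c8. So r4c8=3.
Step 41. [r8c3∈{8}] r8c3 is down to just 8, so r8c3=8.
Step 42. [r6c5∈{4}] only 4 remains possible at r6c5 ⇒ r6c5=4.
Step 43. [r1c4∈{6}] r1c4 is down to just 6, so r1c4=6.
Step 44. [r5c2∈{4}] r5c2 has the single candidate 4 ⇒ r5c2=4.
Step 45. [r9c3∈{5}] r9c3's peers cover all but 5. So r9c3=5.
Step 46. [r5c1∈{7}] r5c1 has the single candidate 7. So r5c1=7.
Step 47. [r8c1∈{3}] nothing but 3 survives at r8c1, so r8c1=3.

Answer: 9 8 3 6 2 7 1 5 4 / 5 7 4 8 9 1 6 2 3 / 1 6 2 4 5 3 8 7 9 / 8 5 6 9 7 2 4 3 1 / 7 4 1 5 3 8 2 9 6 / 2 3 9 1 4 6 7 8 5 / 4 9 7 2 1 5 3 6 8 / 3 1 8 7 6 9 5 4 2 / 6 2 5 3 8 4 9 1 7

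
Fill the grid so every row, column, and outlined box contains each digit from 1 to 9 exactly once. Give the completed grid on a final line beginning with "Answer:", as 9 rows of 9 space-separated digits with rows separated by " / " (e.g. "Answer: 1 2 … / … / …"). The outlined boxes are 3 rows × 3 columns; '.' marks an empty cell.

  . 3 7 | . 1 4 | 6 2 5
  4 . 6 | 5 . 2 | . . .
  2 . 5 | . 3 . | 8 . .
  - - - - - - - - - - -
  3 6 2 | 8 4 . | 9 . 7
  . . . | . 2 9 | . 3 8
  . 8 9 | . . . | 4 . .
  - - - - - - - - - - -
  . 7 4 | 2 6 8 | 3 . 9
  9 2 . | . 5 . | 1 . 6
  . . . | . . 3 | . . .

Step 1. [r9c4∈{1,4,7,9}] r9c4 is the only open cell in box 8 admitting 1 ⇒ r9c4=1.
Step 2. [r6c5∈{7}] nothing but 7 survives at r6c5. So r6c5=7.
Step 3. [r9c2∈{5}] nothing but 5 survives at r9c2. So r9c2=5.
Step 4. [r6c8∈{1,5,6}] col 8 places 6 nowhere but r6c8. So r6c8=6.
Step 5. [r8c6∈{7}] nothing but 7 survives at r8c6, so r8c6=7.
Step 6. [r5c3∈{1}] only 1 remains possible at r5c3. So r5c3=1.
Step 7. [r2c7∈{7}] r2c7 has the single candidate 7. So r2c7=7.
Step 8. [r9c3∈{8}] r9c3 has the single candidate 8 ⇒ r9c3=8.
Step 9. [r5c7∈{5}] r5c7 has the single candidate 5. So r5c7=5.
Step 10. [r4c8∈{1}] r4c8 has the single candidate 1, so r4c8=1.
Step 11. [r2c8∈{9}] r2c8 has the single candidate 9, so r2c8=9.
Step 12. [r3c8∈{4}] r3c8 has the single candidate 4 ⇒ r3c8=4.
Step 13. [r3c9∈{1}] only 1 remains possible at r3c9, so r3c9=1.
Step 14. [r3c4∈{6,7,9}] 7 has one home in row 3: r3c4 ⇒ r3c4=7.
Step 15. [r6c6∈{1,5}] across row 6, 1 lands solely at r6c6 ⇒ r6c6=1.
Step 16. [r9c9∈{2,4}] 4 has one home in row 9: r9c9. So r9c9=4.
Step 17. [r5c2∈{4}] r5c2 is down to just 4, so r5c2=4.
Step 18. [r2c2∈{1}] nothing but 1 survives at r2c2, so r2c2=1.
Step 19. [r1c1∈{8}] only 8 remains possible at r1c1, so r1c1=8.
Step 20. [r8c8∈{8}] r8c8 is down to just 8 ⇒ r8c8=8.
Step 21. [r4c6∈{5}] nothing but 5 survives at r4c6, so r4c6=5.
Step 22. [r2c9∈{3}] r2c9 has the single candidate 3 ⇒ r2c9=3.
Step 23. [r3c2∈{9}] only 9 remains possible at r3c2. So r3c2=9.
Step 24. [r5c4∈{6}] nothing but 6 survives at r5c4. So r5c4=6.
Step 25. [r6c4∈{3}] nothing but 3 survives at r6c4, so r6c4=3.
Step 26. [r9c7∈{2}] only 2 remains possible at r9c7, so r9c7=2.
Step 27. [r8c3∈{3}] nothing but 3 survives at r8c3 ⇒ r8c3=3.
Step 28. [r2c5∈{8}] r2c5's peers cover all but 8, so r2c5=8.
Step 29. [r6c1∈{5}] only 5 remains possible at r6c1, so r6c1=5.
Step 30. [r6c9∈{2}] nothing but 2 survives at r6c9 ⇒ r6c9=2.
Step 31. [r9c8∈{7}] only 7 remains possible at r9c8. So r9c8=7.
Step 32. [r9c5∈{9}] only 9 remains possible at r9c5, so r9c5=9.
Step 33. [r1c4∈{9}] only 9 remains possible at r1c4. So r1c4=9.
Step 34. [r7c8∈{5}] r7c8 has the single candidate 5 ⇒ r7c8=5.
Step 35. [r9c1∈{6}] r9c1 is down to just 6, so r9c1=6.
Step 36. [r7c1∈{1}] nothing but 1 survives at r7c1. So r7c1=1.
Step 37. [r3c6∈{6}] r3c6 has the single candidate 6. So r3c6=6.
Step 38. [r8c4∈{4}] r8c4 has the single candidate 4. So r8c4=4.
Step 39. [r5c1∈{7}] r5c1 is down to just 7 ⇒ r5c1=7.

Answer: 8 3 7 9 1 4 6 2 5 / 4 1 6 5 8 2 7 9 3 / 2 9 5 7 3 6 8 4 1 / 3 6 2 8 4 5 9 1 7 / 7 4 1 6 2 9 5 3 8 / 5 8 9 3 7 1 4 6 2 / 1 7 4 2 6 8 3 5 9 / 9 2 3 4 5 7 1 8 6 / 6 5 8 1 9 3 2 7 4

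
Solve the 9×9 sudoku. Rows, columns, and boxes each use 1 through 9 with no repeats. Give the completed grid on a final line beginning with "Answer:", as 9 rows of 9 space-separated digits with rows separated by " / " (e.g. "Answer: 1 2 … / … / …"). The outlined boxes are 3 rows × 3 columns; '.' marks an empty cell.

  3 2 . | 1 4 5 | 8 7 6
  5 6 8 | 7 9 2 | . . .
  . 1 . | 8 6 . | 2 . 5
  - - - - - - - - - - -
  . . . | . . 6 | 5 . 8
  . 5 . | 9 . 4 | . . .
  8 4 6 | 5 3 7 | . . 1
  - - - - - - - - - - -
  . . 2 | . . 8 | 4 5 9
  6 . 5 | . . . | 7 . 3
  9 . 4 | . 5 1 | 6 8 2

Step 1. [r4c8∈{2,3,4,9}] r4c8 is the only open cell in row 4 admitting 4, so r4c8=4.
Step 2. [r4c4∈{2}] r4c4's peers cover all but 2, so r4c4=2.
Step 3. [r9c2∈{3,7}] across row 9, 7 lands solely at r9c2 ⇒ r9c2=7.
Step 4. [r5c1∈{1,2,7}] in col 1, 2 fits only at r5c1, so r5c1=2.
Step 5. [r3c8∈{3,9}] across box 3, 9 lands solely at r3c8. So r3c8=9.
Step 6. [r5c7∈{3}] nothing but 3 survives at r5c7, so r5c7=3.
Step 7. [r4c3∈{1,3,7,9}] r4c3 is the only open cell in col 3 admitting 3, so r4c3=3.
Step 8. [r4c1∈{1,7}] across row 4, 7 lands solely at r4c1, so r4c1=7.
Step 9. [r7c2∈{3}] r7c2 has the single candidate 3. So r7c2=3.
Step 10. [r5c5∈{1,8}] r5c5 is the only open cell in row 5 admitting 8, so r5c5=8.
Step 11. [r2c7∈{1}] r2c7 has the single candidate 1 ⇒ r2c7=1.
Step 12. [r8c4∈{4}] r8c4's peers cover all but 4 ⇒ r8c4=4.
Step 13. [r2c8∈{3}] only 3 remains possible at r2c8. So r2c8=3.
Step 14. [r5c8∈{6}] r5c8's peers cover all but 6 ⇒ r5c8=6.
Step 15. [r3c1∈{4}] r3c1 is down to just 4, so r3c1=4.
Step 16. [r1c3∈{9}] nothing but 9 survives at r1c3, so r1c3=9.
Step 17. [r4c2∈{9}] only 9 remains possible at r4c2 ⇒ r4c2=9.
Step 18. [r9c4∈{3}] r9c4 has the single candidate 3. So r9c4=3.
Step 19. [r8c2∈{8}] r8c2's peers cover all but 8 ⇒ r8c2=8.
Step 20. [r2c9∈{4}] r2c9 has the single candidate 4 ⇒ r2c9=4.
Step 21. [r6c7∈{9}] only 9 remains possible at r6c7. So r6c7=9.
Step 22. [r8c8∈{1}] r8c8 has the single candidate 1 ⇒ r8c8=1.
Step 23. [r5c9∈{7}] r5c9 has the single candidate 7, so r5c9=7.
Step 24. [r4c5∈{1}] r4c5 has the single candidate 1 ⇒ r4c5=1.
Step 25. [r8c6∈{9}] r8c6 has the single candidate 9. So r8c6=9.
Step 26. [r6c8∈{2}] only 2 remains possible at r6c8, so r6c8=2.
Step 27. [r8c5∈{2}] r8c5's peers cover all but 2, so r8c5=2.
Step 28. [r3c6∈{3}] r3c6's peers cover all but 3. So r3c6=3.
Step 29. [r5c3∈{1}] r5c3 has the single candidate 1 ⇒ r5c3=1.
Step 30. [r7c4∈{6}] nothing but 6 survives at r7c4, so r7c4=6.
Step 31. [r7c1∈{1}] r7c1 is down to just 1 ⇒ r7c1=1.
Step 32. [r7c5∈{7}] r7c5 is down to just 7. So r7c5=7.
Step 33. [r3c3∈{7}] r3c3 has the single candidate 7, so r3c3=7.

Answer: 3 2 9 1 4 5 8 7 6 / 5 6 8 7 9 2 1 3 4 / 4 1 7 8 6 3 2 9 5 / 7 9 3 2 1 6 5 4 8 / 2 5 1 9 8 4 3 6 7 / 8 4 6 5 3 7 9 2 1 / 1 3 2 6 7 8 4 5 9 / 6 8 5 4 2 9 7 1 3 / 9 7 4 3 5 1 6 8 2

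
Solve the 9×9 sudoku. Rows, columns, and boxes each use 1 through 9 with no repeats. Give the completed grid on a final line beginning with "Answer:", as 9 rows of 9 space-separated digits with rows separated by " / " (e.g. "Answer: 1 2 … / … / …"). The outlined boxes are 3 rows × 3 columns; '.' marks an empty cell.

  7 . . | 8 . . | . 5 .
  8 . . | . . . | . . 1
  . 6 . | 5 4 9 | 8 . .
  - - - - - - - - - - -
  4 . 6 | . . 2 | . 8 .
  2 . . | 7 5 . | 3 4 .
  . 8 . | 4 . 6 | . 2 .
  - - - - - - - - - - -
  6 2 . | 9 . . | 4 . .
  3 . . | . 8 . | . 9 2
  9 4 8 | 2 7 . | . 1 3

Step 1. [r2c8∈{3,6,7}] col 8 places 6 nowhere but r2c8 ⇒ r2c8=6.
Step 2. [r2c4∈{3}] r2c4 is down to just 3, so r2c4=3.
Step 3. [r4c4∈{1}] nothing but 1 survives at r4c4 ⇒ r4c4=1.
Step 4. [r3c9∈{7}] r3c9's peers cover all but 7. So r3c9=7.
Step 5. [r6c7∈{1,5,7,9}] col 7 places 1 nowhere but r6c7 ⇒ r6c7=1.
Step 6. [r6c3∈{3,5,7,9}] across row 6, 7 lands solely at r6c3, so r6c3=7.
Step 7. [r1c6∈{1}] nothing but 1 survives at r1c6. So r1c6=1.
Step 8. [r2c3∈{2,4,5,9}] row 2 places 4 nowhere but r2c3 ⇒ r2c3=4.
Step 9. [r4c2∈{3,5,9}] r4c2 is the only open cell in box 4 admitting 3, so r4c2=3.
Step 10. [r1c2∈{9}] r1c2 has the single candidate 9, so r1c2=9.
Step 11. [r4c5∈{9}] r4c5's peers cover all but 9 ⇒ r4c5=9.
Step 12. [r9c6∈{5}] only 5 remains possible at r9c6. So r9c6=5.
Step 13. [r3c3∈{1,2,3}] 2 has one home in row 3: r3c3. So r3c3=2.
Step 14. [r8c2∈{1,5,7}] 7 has one home in col 2: r8c2, so r8c2=7.
Step 15. [r8c3∈{1,5}] 1 has one home in row 8: r8c3, so r8c3=1.
Step 16. [r4c9∈{5}] r4c9's peers cover all but 5, so r4c9=5.
Step 17. [r1c7∈{2}] r1c7 is down to just 2 ⇒ r1c7=2.
Step 18. [r7c6∈{3}] nothing but 3 survives at r7c6 ⇒ r7c6=3.
Step 19. [r5c3∈{9}] r5c3's peers cover all but 9 ⇒ r5c3=9.
Step 20. [r9c7∈{6}] nothing but 6 survives at r9c7, so r9c7=6.
Step 21. [r5c2∈{1}] only 1 remains possible at r5c2 ⇒ r5c2=1.
Step 22. [r6c1∈{5}] r6c1 has the single candidate 5, so r6c1=5.
Step 23. [r5c6∈{8}] r5c6 has the single candidate 8 ⇒ r5c6=8.
Step 24. [r2c7∈{9}] r2c7's peers cover all but 9. So r2c7=9.
Step 25. [r3c8∈{3}] nothing but 3 survives at r3c8 ⇒ r3c8=3.
Step 26. [r8c4∈{6}] r8c4's peers cover all but 6, so r8c4=6.
Step 27. [r7c9∈{8}] nothing but 8 survives at r7c9 ⇒ r7c9=8.
Step 28. [r2c5∈{2}] only 2 remains possible at r2c5 ⇒ r2c5=2.
Step 29. [r7c8∈{7}] r7c8's peers cover all but 7. So r7c8=7.
Step 30. [r5c9∈{6}] r5c9 is down to just 6. So r5c9=6.
Step 31. [r1c3∈{3}] r1c3's peers cover all but 3. So r1c3=3.
Step 32. [r1c5∈{6}] only 6 remains possible at r1c5. So r1c5=6.
Step 33. [r2c2∈{5}] nothing but 5 survives at r2c2, so r2c2=5.
Step 34. [r3c1∈{1}] r3c1 is down to just 1. So r3c1=1.
Step 35. [r7c3∈{5}] nothing but 5 survives at r7c3. So r7c3=5.
Step 36. [r7c5∈{1}] nothing but 1 survives at r7c5 ⇒ r7c5=1.
Step 37. [r6c5∈{3}] r6c5's peers cover all but 3 ⇒ r6c5=3.
Step 38. [r1c9∈{4}] r1c9 has the single candidate 4 ⇒ r1c9=4.
Step 39. [r8c6∈{4}] r8c6 has the single candidate 4, so r8c6=4.
Step 40. [r2c6∈{7}] r2c6's peers cover all but 7, so r2c6=7.
Step 41. [r4c7∈{7}] r4c7's peers cover all but 7. So r4c7=7.
Step 42. [r6c9∈{9}] nothing but 9 survives at r6c9. So r6c9=9.
Step 43. [r8c7∈{5}] r8c7 is down to just 5. So r8c7=5.

Answer: 7 9 3 8 6 1 2 5 4 / 8 5 4 3 2 7 9 6 1 / 1 6 2 5 4 9 8 3 7 / 4 3 6 1 9 2 7 8 5 / 2 1 9 7 5 8 3 4 6 / 5 8 7 4 3 6 1 2 9 / 6 2 5 9 1 3 4 7 8 / 3 7 1 6 8 4 5 9 2 / 9 4 8 2 7 5 6 1 3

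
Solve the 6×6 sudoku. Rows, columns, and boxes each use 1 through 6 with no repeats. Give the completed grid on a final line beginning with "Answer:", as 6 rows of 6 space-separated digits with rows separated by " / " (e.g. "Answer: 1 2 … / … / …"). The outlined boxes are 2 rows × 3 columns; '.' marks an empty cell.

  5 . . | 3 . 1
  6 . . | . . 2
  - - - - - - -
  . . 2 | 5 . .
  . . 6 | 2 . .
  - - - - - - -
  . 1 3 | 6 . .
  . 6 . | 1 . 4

Step 1. [r4c6∈{3}] r4c6 has the single candidate 3. So r4c6=3.
Step 2. [r2c4∈{4}] r2c4's peers cover all but 4. So r2c4=4.
Step 3. [r3c1∈{1,3,4}] 3 has one home in col 1: r3c1. So r3c1=3.
Step 4. [r3c2∈{4}] only 4 remains possible at r3c2 ⇒ r3c2=4.
Step 5. [r6c1∈{2}] r6c1 is down to just 2, so r6c1=2.
Step 6. [r5c6∈{5}] only 5 remains possible at r5c6. So r5c6=5.
Step 7. [r3c5∈{1,6}] r3c5 is the only open cell in row 3 admitting 1. So r3c5=1.
Step 8. [r6c5∈{3}] r6c5 is down to just 3. So r6c5=3.
Step 9. [r5c1∈{4}] r5c1's peers cover all but 4. So r5c1=4.
Step 10. [r1c5∈{6}] r1c5 has the single candidate 6 ⇒ r1c5=6.
Step 11. [r2c5∈{5}] only 5 remains possible at r2c5. So r2c5=5.
Step 12. [r3c6∈{6}] only 6 remains possible at r3c6, so r3c6=6.
Step 13. [r1c2∈{2}] nothing but 2 survives at r1c2. So r1c2=2.
Step 14. [r4c5∈{4}] only 4 remains possible at r4c5 ⇒ r4c5=4.
Step 15. [r2c3∈{1}] r2c3's peers cover all but 1. So r2c3=1.
Step 16. [r2c2∈{3}] nothing but 3 survives at r2c2, so r2c2=3.
Step 17. [r1c3∈{4}] r1c3 is down to just 4 ⇒ r1c3=4.
Step 18. [r6c3∈{5}] only 5 remains possible at r6c3 ⇒ r6c3=5.
Step 19. [r4c1∈{1}] r4c1 is down to just 1. So r4c1=1.
Step 20. [r4c2∈{5}] nothing but 5 survives at r4c2 ⇒ r4c2=5.
Step 21. [r5c5∈{2}] only 2 remains possible at r5c5, so r5c5=2.

Answer: 5 2 4 3 6 1 / 6 3 1 4 5 2 / 3 4 2 5 1 6 / 1 5 6 2 4 3 / 4 1 3 6 2 5 / 2 6 5 1 3 4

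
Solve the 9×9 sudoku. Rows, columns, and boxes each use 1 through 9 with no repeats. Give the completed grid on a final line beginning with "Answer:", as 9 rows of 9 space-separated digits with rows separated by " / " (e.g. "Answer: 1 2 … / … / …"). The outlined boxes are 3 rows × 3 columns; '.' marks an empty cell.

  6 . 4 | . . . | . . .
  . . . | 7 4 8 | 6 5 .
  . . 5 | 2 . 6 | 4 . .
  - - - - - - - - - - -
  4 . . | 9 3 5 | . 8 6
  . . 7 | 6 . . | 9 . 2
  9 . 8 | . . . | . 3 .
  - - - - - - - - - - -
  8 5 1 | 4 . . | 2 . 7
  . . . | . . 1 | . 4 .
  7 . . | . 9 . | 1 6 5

Step 1. [r3c5∈{1}] r3c5's peers cover all but 1 ⇒ r3c5=1.
Step 2. [r3c1∈{3}] r3c1's peers cover all but 3 ⇒ r3c1=3.
Step 3. [r8c1∈{2}] r8c1 has the single candidate 2, so r8c1=2.
Step 4. [r4c2∈{1,2}] in row 4, 1 fits only at r4c2 ⇒ r4c2=1.
Step 5. [r9c3∈{3}] r9c3's peers cover all but 3, so r9c3=3.
Step 6. [r2c9∈{1,3,9}] r2c9 is the only open cell in row 2 admitting 3 ⇒ r2c9=3.
Step 7. [r1c6∈{3,9}] across col 6, 9 lands solely at r1c6, so r1c6=9.
Step 8. [r8c5∈{5,6,7,8}] row 8 places 7 nowhere but r8c5, so r8c5=7.
Step 9. [r8c4∈{3,5,8}] row 8 places 5 nowhere but r8c4, so r8c4=5.
Step 10. [r6c6∈{2,4,7}] in col 6, 7 fits only at r6c6 ⇒ r6c6=7.
Step 11. [r1c8∈{1,2,7}] in col 8, 2 fits only at r1c8, so r1c8=2.
Step 12. [r3c8∈{7,9}] 7 has one home in col 8: r3c8. So r3c8=7.
Step 13. [r1c7∈{8}] r1c7 is down to just 8 ⇒ r1c7=8.
Step 14. [r3c9∈{9}] only 9 remains possible at r3c9. So r3c9=9.
Step 15. [r4c3∈{2}] nothing but 2 survives at r4c3. So r4c3=2.
Step 16. [r2c3∈{9}] r2c3 has the single candidate 9 ⇒ r2c3=9.
Step 17. [r1c9∈{1}] r1c9 is down to just 1 ⇒ r1c9=1.
Step 18. [r8c3∈{6}] r8c3's peers cover all but 6. So r8c3=6.
Step 19. [r2c2∈{2}] only 2 remains possible at r2c2, so r2c2=2.
Step 20. [r6c5∈{2}] nothing but 2 survives at r6c5, so r6c5=2.
Step 21. [r3c2∈{8}] r3c2 has the single candidate 8, so r3c2=8.
Step 22. [r8c9∈{8}] only 8 remains possible at r8c9 ⇒ r8c9=8.
Step 23. [r5c1∈{5}] r5c1 is down to just 5, so r5c1=5.
Step 24. [r5c6∈{4}] only 4 remains possible at r5c6. So r5c6=4.
Step 25. [r4c7∈{7}] only 7 remains possible at r4c7. So r4c7=7.
Step 26. [r8c2∈{9}] r8c2's peers cover all but 9, so r8c2=9.
Step 27. [r5c8∈{1}] nothing but 1 survives at r5c8 ⇒ r5c8=1.
Step 28. [r7c8∈{9}] r7c8's peers cover all but 9 ⇒ r7c8=9.
Step 29. [r9c2∈{4}] nothing but 4 survives at r9c2 ⇒ r9c2=4.
Step 30. [r9c6∈{2}] r9c6 is down to just 2 ⇒ r9c6=2.
Step 31. [r7c6∈{3}] r7c6's peers cover all but 3. So r7c6=3.
Step 32. [r6c9∈{4}] only 4 remains possible at r6c9 ⇒ r6c9=4.
Step 33. [r7c5∈{6}] r7c5 has the single candidate 6, so r7c5=6.
Step 34. [r5c5∈{8}] r5c5's peers cover all but 8. So r5c5=8.
Step 35. [r6c7∈{5}] r6c7 has the single candidate 5, so r6c7=5.
Step 36. [r5c2∈{3}] only 3 remains possible at r5c2, so r5c2=3.
Step 37. [r9c4∈{8}] r9c4's peers cover all but 8, so r9c4=8.
Step 38. [r8c7∈{3}] nothing but 3 survives at r8c7. So r8c7=3.
Step 39. [r1c4∈{3}] nothing but 3 survives at r1c4 ⇒ r1c4=3.
Step 40. [r1c5∈{5}] nothing but 5 survives at r1c5 ⇒ r1c5=5.
Step 41. [r2c1∈{1}] r2c1 is down to just 1. So r2c1=1.
Step 42. [r1c2∈{7}] r1c2 has the single candidate 7. So r1c2=7.
Step 43. [r6c2∈{6}] nothing but 6 survives at r6c2, so r6c2=6.
Step 44. [r6c4∈{1}] r6c4's peers cover all but 1, so r6c4=1.

Answer: 6 7 4 3 5 9 8 2 1 / 1 2 9 7 4 8 6 5 3 / 3 8 5 2 1 6 4 7 9 / 4 1 2 9 3 5 7 8 6 / 5 3 7 6 8 4 9 1 2 / 9 6 8 1 2 7 5 3 4 / 8 5 1 4 6 3 2 9 7 / 2 9 6 5 7 1 3 4 8 / 7 4 3 8 9 2 1 6 5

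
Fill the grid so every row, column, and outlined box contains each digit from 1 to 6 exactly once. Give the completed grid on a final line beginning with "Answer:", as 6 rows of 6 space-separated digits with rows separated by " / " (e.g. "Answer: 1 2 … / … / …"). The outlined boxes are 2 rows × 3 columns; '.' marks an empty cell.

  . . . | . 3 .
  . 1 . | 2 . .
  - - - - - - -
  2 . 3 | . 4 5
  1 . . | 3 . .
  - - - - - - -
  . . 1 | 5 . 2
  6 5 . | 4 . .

Step 1. [r4c6∈{6}] only 6 remains possible at r4c6. So r4c6=6.
Step 2. [r1c4∈{1,6}] in col 4, 6 fits only at r1c4, so r1c4=6.
Step 3. [r2c6∈{4}] r2c6 is down to just 4 ⇒ r2c6=4.
Step 4. [r4c2∈{4}] only 4 remains possible at r4c2 ⇒ r4c2=4.
Step 5. [r1c3∈{2,4,5}] in col 3, 4 fits only at r1c3 ⇒ r1c3=4.
Step 6. [r1c1∈{5}] nothing but 5 survives at r1c1. So r1c1=5.
Step 7. [r5c1∈{3,4}] row 5 places 4 nowhere but r5c1, so r5c1=4.
Step 8. [r6c6∈{1,3}] r6c6 is the only open cell in row 6 admitting 3 ⇒ r6c6=3.
Step 9. [r4c3∈{5}] nothing but 5 survives at r4c3 ⇒ r4c3=5.
Step 10. [r6c3∈{2}] r6c3 has the single candidate 2, so r6c3=2.
Step 11. [r1c2∈{2}] nothing but 2 survives at r1c2. So r1c2=2.
Step 12. [r4c5∈{2}] only 2 remains possible at r4c5, so r4c5=2.
Step 13. [r2c3∈{6}] nothing but 6 survives at r2c3. So r2c3=6.
Step 14. [r6c5∈{1}] nothing but 1 survives at r6c5 ⇒ r6c5=1.
Step 15. [r5c5∈{6}] r5c5 is down to just 6. So r5c5=6.
Step 16. [r3c2∈{6}] r3c2's peers cover all but 6, so r3c2=6.
Step 17. [r2c1∈{3}] nothing but 3 survives at r2c1. So r2c1=3.
Step 18. [r2c5∈{5}] r2c5's peers cover all but 5 ⇒ r2c5=5.
Step 19. [r1c6∈{1}] only 1 remains possible at r1c6, so r1c6=1.
Step 20. [r3c4∈{1}] r3c4 has the single candidate 1 ⇒ r3c4=1.
Step 21. [r5c2∈{3}] nothing but 3 survives at r5c2 ⇒ r5c2=3.

Answer: 5 2 4 6 3 1 / 3 1 6 2 5 4 / 2 6 3 1 4 5 / 1 4 5 3 2 6 / 4 3 1 5 6 2 / 6 5 2 4 1 3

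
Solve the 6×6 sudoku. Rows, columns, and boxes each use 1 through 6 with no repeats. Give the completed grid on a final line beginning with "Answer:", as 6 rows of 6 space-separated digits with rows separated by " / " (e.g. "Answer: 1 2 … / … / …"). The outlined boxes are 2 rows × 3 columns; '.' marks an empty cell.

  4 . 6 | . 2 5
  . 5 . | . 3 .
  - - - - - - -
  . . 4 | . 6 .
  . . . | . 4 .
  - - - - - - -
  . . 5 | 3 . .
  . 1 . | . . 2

Step 1. [r6c4∈{4,5,6}] across row 6, 4 lands solely at r6c4, so r6c4=4.
Step 2. [r1c4∈{1}] r1c4's peers cover all but 1 ⇒ r1c4=1.
Step 3. [r5c6∈{1,6}] box 6 places 6 nowhere but r5c6, so r5c6=6.
Step 4. [r5c1∈{2}] r5c1's peers cover all but 2, so r5c1=2.
Step 5. [r4c2∈{2,3,6}] in col 2, 6 fits only at r4c2 ⇒ r4c2=6.
Step 6. [r3c2∈{2,3}] r3c2 is the only open cell in col 2 admitting 2. So r3c2=2.
Step 7. [r2c1∈{1}] r2c1 is down to just 1 ⇒ r2c1=1.
Step 8. [r3c4∈{5}] nothing but 5 survives at r3c4 ⇒ r3c4=5.
Step 9. [r3c1∈{3}] nothing but 3 survives at r3c1 ⇒ r3c1=3.
Step 10. [r4c6∈{1,3}] r4c6 is the only open cell in row 4 admitting 3, so r4c6=3.
Step 11. [r2c6∈{4}] only 4 remains possible at r2c6 ⇒ r2c6=4.
Step 12. [r3c6∈{1}] r3c6's peers cover all but 1, so r3c6=1.
Step 13. [r5c5∈{1}] r5c5's peers cover all but 1. So r5c5=1.
Step 14. [r4c3∈{1}] nothing but 1 survives at r4c3, so r4c3=1.
Step 15. [r4c1∈{5}] r4c1's peers cover all but 5. So r4c1=5.
Step 16. [r2c4∈{6}] only 6 remains possible at r2c4. So r2c4=6.
Step 17. [r4c4∈{2}] nothing but 2 survives at r4c4. So r4c4=2.
Step 18. [r6c3∈{3}] r6c3 is down to just 3. So r6c3=3.
Step 19. [r2c3∈{2}] r2c3 is down to just 2. So r2c3=2.
Step 20. [r6c5∈{5}] only 5 remains possible at r6c5, so r6c5=5.
Step 21. [r5c2∈{4}] r5c2 has the single candidate 4, so r5c2=4.
Step 22. [r1c2∈{3}] r1c2 has the single candidate 3 ⇒ r1c2=3.
Step 23. [r6c1∈{6}] only 6 remains possible at r6c1 ⇒ r6c1=6.

Answer: 4 3 6 1 2 5 / 1 5 2 6 3 4 / 3 2 4 5 6 1 / 5 6 1 2 4 3 / 2 4 5 3 1 6 / 6 1 3 4 5 2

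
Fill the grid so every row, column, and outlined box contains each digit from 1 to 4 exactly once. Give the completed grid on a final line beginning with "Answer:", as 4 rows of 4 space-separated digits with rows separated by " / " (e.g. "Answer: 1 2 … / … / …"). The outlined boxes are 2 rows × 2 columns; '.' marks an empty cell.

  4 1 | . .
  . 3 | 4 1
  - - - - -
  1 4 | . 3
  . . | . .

Step 1. [r3c3∈{2}] r3c3 is down to just 2, so r3c3=2.
Step 2. [r2c1∈{2}] r2c1 is down to just 2 ⇒ r2c1=2.
Step 3. [r1c4∈{2}] r1c4's peers cover all but 2, so r1c4=2.
Step 4. [r4c3∈{1}] r4c3's peers cover all but 1. So r4c3=1.
Step 5. [r4c4∈{4}] only 4 remains possible at r4c4 ⇒ r4c4=4.
Step 6. [r4c2∈{2}] nothing but 2 survives at r4c2, so r4c2=2.
Step 7. [r1c3∈{3}] r1c3's peers cover all but 3 ⇒ r1c3=3.
Step 8. [r4c1∈{3}] r4c1 is down to just 3 ⇒ r4c1=3.

Answer: 4 1 3 2 / 2 3 4 1 / 1 4 2 3 / 3 2 1 4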